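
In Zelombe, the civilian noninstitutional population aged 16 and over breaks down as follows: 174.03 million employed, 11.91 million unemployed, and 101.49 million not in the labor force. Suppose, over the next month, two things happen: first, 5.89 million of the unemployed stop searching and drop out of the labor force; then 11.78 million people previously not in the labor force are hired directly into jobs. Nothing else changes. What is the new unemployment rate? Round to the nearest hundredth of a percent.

Initially, labor force = 174.03 + 11.91 = 185.94 million, so u = 11.91/185.94 = 6.41%.
After the first change, unemployed and labor force both fall by 5.89 → E = 174.03, U = 6.02, labor force = 180.05 million.
After the second change, employed and labor force both rise by 11.78; unemployed unchanged → E = 185.81, U = 6.02, labor force = 191.83 million.
New unemployment rate = 6.02 / 191.83 = 3.14%.

New unemployment rate ≈ 3.14%.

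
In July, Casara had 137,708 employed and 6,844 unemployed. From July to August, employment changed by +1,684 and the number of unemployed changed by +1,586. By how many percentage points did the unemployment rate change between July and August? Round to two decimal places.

July: labor force = 137,708 + 6,844 = 144,552; u = 6,844/144,552 = 4.73%.
August: labor force = 139,392 + 8,430 = 147,822; u = 8,430/147,822 = 5.70%.
Change = 5.70% − 4.73% = +0.97 pp.

The unemployment rate changed by +0.97 percentage points.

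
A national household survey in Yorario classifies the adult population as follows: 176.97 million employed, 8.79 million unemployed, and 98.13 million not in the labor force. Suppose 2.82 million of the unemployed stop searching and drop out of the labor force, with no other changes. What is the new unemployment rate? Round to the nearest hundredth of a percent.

Initially, labor force = 176.97 + 8.79 = 185.76 million, so u = 8.79/185.76 = 4.73%.
After the change, unemployed and labor force both fall by 2.82 → E = 176.97, U = 5.97, labor force = 182.94 million.
New unemployment rate = 5.97 / 182.94 = 3.26%.

New unemployment rate ≈ 3.26%.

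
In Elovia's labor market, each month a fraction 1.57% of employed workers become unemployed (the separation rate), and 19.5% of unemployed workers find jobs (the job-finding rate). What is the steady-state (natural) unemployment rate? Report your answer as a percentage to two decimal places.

Steady-state unemployment rate ≈ 7.45%.

At steady state the flows balance: s·E = f·U, so U/(E+U) = s/(s+f).
u* = 1.57 / (1.57 + 19.5) = 1.57 / 21.07 = 7.45%.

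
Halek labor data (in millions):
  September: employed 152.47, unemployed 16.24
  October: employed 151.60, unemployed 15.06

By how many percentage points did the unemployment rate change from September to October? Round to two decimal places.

September: labor force = 152.47 + 16.24 = 168.71; u = 16.24/168.71 = 9.63%.
October: labor force = 151.60 + 15.06 = 166.66; u = 15.06/166.66 = 9.04%.
Change = 9.04% − 9.63% = −0.59 pp.

The unemployment rate changed by −0.59 percentage points.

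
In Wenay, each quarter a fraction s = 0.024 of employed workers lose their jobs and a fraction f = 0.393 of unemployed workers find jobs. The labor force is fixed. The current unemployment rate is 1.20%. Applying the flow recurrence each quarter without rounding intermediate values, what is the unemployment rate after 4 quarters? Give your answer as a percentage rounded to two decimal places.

With a fixed labor force, u_{t+1} = u_t + s·(1−u_t) − f·u_t = u_t·(1−s−f) + s.
Here 1−s−f = 0.583 and s = 0.024.
u_1 = 0.012000 × 0.583 + 0.024 = 0.030996.
u_2 = 0.030996 × 0.583 + 0.024 = 0.042071.
u_3 = 0.042071 × 0.583 + 0.024 = 0.048527.
u_4 = 0.048527 × 0.583 + 0.024 = 0.052291.

Unemployment rate after four quarters ≈ 5.23%.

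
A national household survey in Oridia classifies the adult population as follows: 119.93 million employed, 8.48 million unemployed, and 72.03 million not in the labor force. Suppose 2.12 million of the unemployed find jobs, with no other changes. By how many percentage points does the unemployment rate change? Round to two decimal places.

The unemployment rate changes by −1.65 percentage points.

Initially, labor force = 119.93 + 8.48 = 128.41 million, so u = 8.48/128.41 = 6.60%.
After the change, unemployed falls and employed rises by 2.12; labor force unchanged → E = 122.05, U = 6.36, labor force = 128.41 million.
New unemployment rate = 6.36 / 128.41 = 4.95%.
Change = 4.95% − 6.60% = −1.65 percentage points.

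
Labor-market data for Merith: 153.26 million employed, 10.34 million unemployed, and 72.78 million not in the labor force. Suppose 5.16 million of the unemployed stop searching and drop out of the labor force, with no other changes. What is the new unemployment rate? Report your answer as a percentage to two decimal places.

New unemployment rate ≈ 3.27%.

Initially, labor force = 153.26 + 10.34 = 163.60 million, so u = 10.34/163.60 = 6.32%.
After the change, unemployed and labor force both fall by 5.16 → E = 153.26, U = 5.18, labor force = 158.44 million.
New unemployment rate = 5.18 / 158.44 = 3.27%.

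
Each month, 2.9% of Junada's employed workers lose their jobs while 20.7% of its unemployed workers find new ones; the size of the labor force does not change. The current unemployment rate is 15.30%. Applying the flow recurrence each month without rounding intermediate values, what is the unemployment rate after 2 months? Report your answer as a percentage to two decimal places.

With a fixed labor force, u_{t+1} = u_t + s·(1−u_t) − f·u_t = u_t·(1−s−f) + s.
Here 1−s−f = 0.764 and s = 0.029.
u_1 = 0.153000 × 0.764 + 0.029 = 0.145892.
u_2 = 0.145892 × 0.764 + 0.029 = 0.140461.

Unemployment rate after two months ≈ 14.05%.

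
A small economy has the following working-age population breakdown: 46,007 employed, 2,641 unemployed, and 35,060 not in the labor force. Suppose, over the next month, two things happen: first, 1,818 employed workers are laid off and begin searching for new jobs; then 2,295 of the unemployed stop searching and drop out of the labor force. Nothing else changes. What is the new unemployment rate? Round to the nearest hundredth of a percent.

Initially, labor force = 46,007 + 2,641 = 48,648, so u = 2,641/48,648 = 5.43%.
After the first change, employed falls and unemployed rises by 1,818; labor force unchanged → E = 44,189, U = 4,459, labor force = 48,648.
After the second change, unemployed and labor force both fall by 2,295 → E = 44,189, U = 2,164, labor force = 46,353.
New unemployment rate = 2,164 / 46,353 = 4.67%.

New unemployment rate ≈ 4.67%.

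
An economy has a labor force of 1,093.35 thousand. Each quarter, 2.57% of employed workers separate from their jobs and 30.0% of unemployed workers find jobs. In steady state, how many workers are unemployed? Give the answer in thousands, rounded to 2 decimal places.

Steady-state unemployment rate u* = s/(s+f) = 2.57/(2.57+30.0) = 0.078907.
Unemployed = u* × labor force = 0.078907 × 1,093.35 ≈ 86.27 thousand.

About 86.27 thousand are unemployed in steady state.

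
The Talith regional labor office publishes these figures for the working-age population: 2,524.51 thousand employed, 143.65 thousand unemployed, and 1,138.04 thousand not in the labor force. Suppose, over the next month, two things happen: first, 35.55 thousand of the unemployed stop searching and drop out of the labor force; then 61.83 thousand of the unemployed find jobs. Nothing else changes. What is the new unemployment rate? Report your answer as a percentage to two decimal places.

Initially, labor force = 2,524.51 + 143.65 = 2,668.16 thousand, so u = 143.65/2,668.16 = 5.38%.
After the first change, unemployed and labor force both fall by 35.55 → E = 2,524.51, U = 108.10, labor force = 2,632.61 thousand.
After the second change, unemployed falls and employed rises by 61.83; labor force unchanged → E = 2,586.34, U = 46.27, labor force = 2,632.61 thousand.
New unemployment rate = 46.27 / 2,632.61 = 1.76%.

New unemployment rate ≈ 1.76%.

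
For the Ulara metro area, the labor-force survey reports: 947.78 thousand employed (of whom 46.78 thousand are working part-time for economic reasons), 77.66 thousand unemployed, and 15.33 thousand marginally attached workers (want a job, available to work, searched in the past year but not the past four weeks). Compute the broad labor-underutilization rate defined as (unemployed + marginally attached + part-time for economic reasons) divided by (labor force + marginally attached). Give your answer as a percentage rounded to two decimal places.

Broad underutilization rate ≈ 13.43%.

Labor force = 947.78 + 77.66 = 1,025.44 thousand.
Numerator = 77.66 + 15.33 + 46.78 = 139.77 thousand.
Denominator = 1,025.44 + 15.33 = 1,040.77 thousand.
Broad rate = 139.77 / 1,040.77 = 13.43%.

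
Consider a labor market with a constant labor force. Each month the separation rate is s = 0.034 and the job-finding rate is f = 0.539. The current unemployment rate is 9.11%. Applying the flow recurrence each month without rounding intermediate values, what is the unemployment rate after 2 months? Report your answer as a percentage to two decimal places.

With a fixed labor force, u_{t+1} = u_t + s·(1−u_t) − f·u_t = u_t·(1−s−f) + s.
Here 1−s−f = 0.427 and s = 0.034.
u_1 = 0.091100 × 0.427 + 0.034 = 0.072900.
u_2 = 0.072900 × 0.427 + 0.034 = 0.065128.

Unemployment rate after two months ≈ 6.51%.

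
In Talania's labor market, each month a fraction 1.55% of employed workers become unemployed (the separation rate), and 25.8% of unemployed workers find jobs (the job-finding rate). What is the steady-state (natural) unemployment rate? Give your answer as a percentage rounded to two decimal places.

At steady state the flows balance: s·E = f·U, so U/(E+U) = s/(s+f).
u* = 1.55 / (1.55 + 25.8) = 1.55 / 27.35 = 5.67%.

Steady-state unemployment rate ≈ 5.67%.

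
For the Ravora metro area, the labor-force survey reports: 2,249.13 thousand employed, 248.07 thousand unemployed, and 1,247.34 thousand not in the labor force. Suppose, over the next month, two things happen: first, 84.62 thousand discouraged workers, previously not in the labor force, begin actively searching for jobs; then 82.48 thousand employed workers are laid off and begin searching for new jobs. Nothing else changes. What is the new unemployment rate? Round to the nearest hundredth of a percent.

New unemployment rate ≈ 16.08%.

Initially, labor force = 2,249.13 + 248.07 = 2,497.20 thousand, so u = 248.07/2,497.20 = 9.93%.
After the first change, unemployed and labor force both rise by 84.62 → E = 2,249.13, U = 332.69, labor force = 2,581.82 thousand.
After the second change, employed falls and unemployed rises by 82.48; labor force unchanged → E = 2,166.65, U = 415.17, labor force = 2,581.82 thousand.
New unemployment rate = 415.17 / 2,581.82 = 16.08%.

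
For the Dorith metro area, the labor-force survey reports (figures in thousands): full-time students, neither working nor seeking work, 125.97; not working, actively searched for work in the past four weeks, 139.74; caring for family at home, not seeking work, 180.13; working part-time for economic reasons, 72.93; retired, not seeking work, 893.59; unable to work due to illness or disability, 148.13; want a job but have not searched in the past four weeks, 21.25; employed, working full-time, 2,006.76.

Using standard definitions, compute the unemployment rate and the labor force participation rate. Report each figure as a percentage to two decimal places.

Employed = 72.93 + 2,006.76 = 2,079.69 thousand (anyone who worked, including part-time for economic reasons, counts as employed).
Unemployed = 139.74 thousand.
Labor force = 2,079.69 + 139.74 = 2,219.43 thousand.
Not in labor force = 125.97 + 180.13 + 893.59 + 148.13 + 21.25 = 1,369.07 thousand (those not working and not actively searching are outside the labor force — including those who want a job but have given up searching).
Civilian working-age population = 2,219.43 + 1,369.07 = 3,588.50 thousand.
Unemployment rate = 139.74 / 2,219.43 = 6.30%.
Labor force participation rate = 2,219.43 / 3,588.50 = 61.85%.

Unemployment rate ≈ 6.30%; labor force participation rate ≈ 61.85%.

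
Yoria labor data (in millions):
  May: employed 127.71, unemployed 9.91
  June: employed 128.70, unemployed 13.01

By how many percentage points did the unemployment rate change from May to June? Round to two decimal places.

May: labor force = 127.71 + 9.91 = 137.62; u = 9.91/137.62 = 7.20%.
June: labor force = 128.70 + 13.01 = 141.71; u = 13.01/141.71 = 9.18%.
Change = 9.18% − 7.20% = +1.98 pp.

The unemployment rate changed by +1.98 percentage points.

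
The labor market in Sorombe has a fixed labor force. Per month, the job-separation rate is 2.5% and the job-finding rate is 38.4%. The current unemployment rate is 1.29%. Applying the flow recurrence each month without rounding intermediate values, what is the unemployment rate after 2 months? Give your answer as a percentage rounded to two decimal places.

With a fixed labor force, u_{t+1} = u_t + s·(1−u_t) − f·u_t = u_t·(1−s−f) + s.
Here 1−s−f = 0.591 and s = 0.025.
u_1 = 0.012900 × 0.591 + 0.025 = 0.032624.
u_2 = 0.032624 × 0.591 + 0.025 = 0.044281.

Unemployment rate after two months ≈ 4.43%.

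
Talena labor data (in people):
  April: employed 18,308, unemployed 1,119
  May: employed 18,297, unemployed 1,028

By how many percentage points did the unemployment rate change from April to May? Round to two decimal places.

April: labor force = 18,308 + 1,119 = 19,427; u = 1,119/19,427 = 5.76%.
May: labor force = 18,297 + 1,028 = 19,325; u = 1,028/19,325 = 5.32%.
Change = 5.32% − 5.76% = −0.44 pp.

The unemployment rate changed by −0.44 percentage points.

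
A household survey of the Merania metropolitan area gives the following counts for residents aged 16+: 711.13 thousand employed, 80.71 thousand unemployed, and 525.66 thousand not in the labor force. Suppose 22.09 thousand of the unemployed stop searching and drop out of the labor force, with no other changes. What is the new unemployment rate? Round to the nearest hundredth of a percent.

New unemployment rate ≈ 7.62%.

Initially, labor force = 711.13 + 80.71 = 791.84 thousand, so u = 80.71/791.84 = 10.19%.
After the change, unemployed and labor force both fall by 22.09 → E = 711.13, U = 58.62, labor force = 769.75 thousand.
New unemployment rate = 58.62 / 769.75 = 7.62%.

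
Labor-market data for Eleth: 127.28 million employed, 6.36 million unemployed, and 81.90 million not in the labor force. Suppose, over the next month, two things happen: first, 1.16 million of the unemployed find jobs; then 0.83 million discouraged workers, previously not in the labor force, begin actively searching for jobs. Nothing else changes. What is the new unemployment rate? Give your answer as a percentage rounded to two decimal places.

New unemployment rate ≈ 4.48%.

Initially, labor force = 127.28 + 6.36 = 133.64 million, so u = 6.36/133.64 = 4.76%.
After the first change, unemployed falls and employed rises by 1.16; labor force unchanged → E = 128.44, U = 5.20, labor force = 133.64 million.
After the second change, unemployed and labor force both rise by 0.83 → E = 128.44, U = 6.03, labor force = 134.47 million.
New unemployment rate = 6.03 / 134.47 = 4.48%.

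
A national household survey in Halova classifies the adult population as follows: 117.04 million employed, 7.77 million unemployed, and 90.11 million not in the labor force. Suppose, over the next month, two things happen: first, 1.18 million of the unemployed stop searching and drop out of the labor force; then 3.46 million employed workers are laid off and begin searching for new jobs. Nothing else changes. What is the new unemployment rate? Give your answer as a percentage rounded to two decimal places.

New unemployment rate ≈ 8.13%.

Initially, labor force = 117.04 + 7.77 = 124.81 million, so u = 7.77/124.81 = 6.23%.
After the first change, unemployed and labor force both fall by 1.18 → E = 117.04, U = 6.59, labor force = 123.63 million.
After the second change, employed falls and unemployed rises by 3.46; labor force unchanged → E = 113.58, U = 10.05, labor force = 123.63 million.
New unemployment rate = 10.05 / 123.63 = 8.13%.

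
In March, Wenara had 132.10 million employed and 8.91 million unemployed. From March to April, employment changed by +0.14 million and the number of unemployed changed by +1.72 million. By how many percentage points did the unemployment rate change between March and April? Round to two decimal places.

March: labor force = 132.10 + 8.91 = 141.01; u = 8.91/141.01 = 6.32%.
April: labor force = 132.24 + 10.63 = 142.87; u = 10.63/142.87 = 7.44%.
Change = 7.44% − 6.32% = +1.12 pp.

The unemployment rate changed by +1.12 percentage points.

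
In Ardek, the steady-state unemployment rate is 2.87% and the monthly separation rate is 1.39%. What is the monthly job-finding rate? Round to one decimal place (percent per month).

From u* = s/(s+f): f = s·(1−u)/u.
f = 1.39 × (1 − 0.0287) / 0.0287 = 1.3501 / 0.0287 ≈ 47.0% per month.

Job-finding rate ≈ 47.0% per month.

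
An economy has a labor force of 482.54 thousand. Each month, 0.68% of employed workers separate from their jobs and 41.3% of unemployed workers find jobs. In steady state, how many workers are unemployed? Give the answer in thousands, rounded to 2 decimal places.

About 7.82 thousand are unemployed in steady state.

Steady-state unemployment rate u* = s/(s+f) = 0.68/(0.68+41.3) = 0.016198.
Unemployed = u* × labor force = 0.016198 × 482.54 ≈ 7.82 thousand.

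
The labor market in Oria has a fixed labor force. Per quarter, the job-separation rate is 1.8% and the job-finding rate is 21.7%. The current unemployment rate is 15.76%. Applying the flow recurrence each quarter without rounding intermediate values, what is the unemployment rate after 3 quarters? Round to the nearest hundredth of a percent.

With a fixed labor force, u_{t+1} = u_t + s·(1−u_t) − f·u_t = u_t·(1−s−f) + s.
Here 1−s−f = 0.765 and s = 0.018.
u_1 = 0.157600 × 0.765 + 0.018 = 0.138564.
u_2 = 0.138564 × 0.765 + 0.018 = 0.124001.
u_3 = 0.124001 × 0.765 + 0.018 = 0.112861.

Unemployment rate after three quarters ≈ 11.29%.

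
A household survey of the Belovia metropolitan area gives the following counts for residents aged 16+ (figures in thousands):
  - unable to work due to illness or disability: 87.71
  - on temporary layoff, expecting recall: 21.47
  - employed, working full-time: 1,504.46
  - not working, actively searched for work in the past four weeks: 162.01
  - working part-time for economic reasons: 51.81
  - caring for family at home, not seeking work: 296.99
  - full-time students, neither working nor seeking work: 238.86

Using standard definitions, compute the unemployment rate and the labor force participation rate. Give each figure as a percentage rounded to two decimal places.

Unemployment rate ≈ 10.55%; labor force participation rate ≈ 73.61%.

Employed = 1,504.46 + 51.81 = 1,556.27 thousand (anyone who worked, including part-time for economic reasons, counts as employed).
Unemployed = 21.47 + 162.01 = 183.48 thousand (jobless and actively searching, or on temporary layoff).
Labor force = 1,556.27 + 183.48 = 1,739.75 thousand.
Not in labor force = 87.71 + 296.99 + 238.86 = 623.56 thousand (those not working and not actively searching are outside the labor force).
Civilian working-age population = 1,739.75 + 623.56 = 2,363.31 thousand.
Unemployment rate = 183.48 / 1,739.75 = 10.55%.
Labor force participation rate = 1,739.75 / 2,363.31 = 73.61%.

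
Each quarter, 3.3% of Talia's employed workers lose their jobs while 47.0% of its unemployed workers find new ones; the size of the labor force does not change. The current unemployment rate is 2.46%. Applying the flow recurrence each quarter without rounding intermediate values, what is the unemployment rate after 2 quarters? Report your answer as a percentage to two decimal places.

With a fixed labor force, u_{t+1} = u_t + s·(1−u_t) − f·u_t = u_t·(1−s−f) + s.
Here 1−s−f = 0.497 and s = 0.033.
u_1 = 0.024600 × 0.497 + 0.033 = 0.045226.
u_2 = 0.045226 × 0.497 + 0.033 = 0.055477.

Unemployment rate after two quarters ≈ 5.55%.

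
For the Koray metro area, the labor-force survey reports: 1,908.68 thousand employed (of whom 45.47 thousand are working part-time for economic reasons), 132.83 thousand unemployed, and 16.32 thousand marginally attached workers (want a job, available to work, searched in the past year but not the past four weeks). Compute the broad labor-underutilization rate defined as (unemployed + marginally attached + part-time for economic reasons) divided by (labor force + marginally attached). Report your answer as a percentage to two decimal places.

Broad underutilization rate ≈ 9.46%.

Labor force = 1,908.68 + 132.83 = 2,041.51 thousand.
Numerator = 132.83 + 16.32 + 45.47 = 194.62 thousand.
Denominator = 2,041.51 + 16.32 = 2,057.83 thousand.
Broad rate = 194.62 / 2,057.83 = 9.46%.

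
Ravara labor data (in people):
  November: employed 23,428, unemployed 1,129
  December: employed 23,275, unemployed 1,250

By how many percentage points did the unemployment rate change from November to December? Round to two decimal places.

November: labor force = 23,428 + 1,129 = 24,557; u = 1,129/24,557 = 4.60%.
December: labor force = 23,275 + 1,250 = 24,525; u = 1,250/24,525 = 5.10%.
Change = 5.10% − 4.60% = +0.50 pp.

The unemployment rate changed by +0.50 percentage points.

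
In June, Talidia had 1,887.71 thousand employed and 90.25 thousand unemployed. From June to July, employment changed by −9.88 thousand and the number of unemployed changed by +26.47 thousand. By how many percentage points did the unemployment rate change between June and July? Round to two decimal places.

The unemployment rate changed by +1.29 percentage points.

June: labor force = 1,887.71 + 90.25 = 1,977.96; u = 90.25/1,977.96 = 4.56%.
July: labor force = 1,877.83 + 116.72 = 1,994.55; u = 116.72/1,994.55 = 5.85%.
Change = 5.85% − 4.56% = +1.29 pp.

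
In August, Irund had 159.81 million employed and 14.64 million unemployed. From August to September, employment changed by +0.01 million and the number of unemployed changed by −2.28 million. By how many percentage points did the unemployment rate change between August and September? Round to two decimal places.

August: labor force = 159.81 + 14.64 = 174.45; u = 14.64/174.45 = 8.39%.
September: labor force = 159.82 + 12.36 = 172.18; u = 12.36/172.18 = 7.18%.
Change = 7.18% − 8.39% = −1.21 pp.

The unemployment rate changed by −1.21 percentage points.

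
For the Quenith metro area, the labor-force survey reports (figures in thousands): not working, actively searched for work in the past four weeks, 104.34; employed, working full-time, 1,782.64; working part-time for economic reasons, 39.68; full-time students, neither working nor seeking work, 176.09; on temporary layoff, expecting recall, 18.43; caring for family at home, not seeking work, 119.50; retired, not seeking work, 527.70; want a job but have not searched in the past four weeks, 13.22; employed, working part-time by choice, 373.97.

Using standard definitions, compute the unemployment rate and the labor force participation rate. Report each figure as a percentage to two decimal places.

Unemployment rate ≈ 5.29%; labor force participation rate ≈ 73.49%.

Employed = 1,782.64 + 39.68 + 373.97 = 2,196.29 thousand (anyone who worked, including part-time for economic reasons, counts as employed).
Unemployed = 104.34 + 18.43 = 122.77 thousand (jobless and actively searching, or on temporary layoff).
Labor force = 2,196.29 + 122.77 = 2,319.06 thousand.
Not in labor force = 176.09 + 119.50 + 527.70 + 13.22 = 836.51 thousand (those not working and not actively searching are outside the labor force — including those who want a job but have given up searching).
Civilian working-age population = 2,319.06 + 836.51 = 3,155.57 thousand.
Unemployment rate = 122.77 / 2,319.06 = 5.29%.
Labor force participation rate = 2,319.06 / 3,155.57 = 73.49%.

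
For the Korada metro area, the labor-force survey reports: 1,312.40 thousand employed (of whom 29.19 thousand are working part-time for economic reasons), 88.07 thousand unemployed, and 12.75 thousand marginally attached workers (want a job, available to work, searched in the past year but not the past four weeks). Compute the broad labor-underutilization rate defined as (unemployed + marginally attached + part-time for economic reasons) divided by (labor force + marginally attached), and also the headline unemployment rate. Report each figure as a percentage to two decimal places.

Labor force = 1,312.40 + 88.07 = 1,400.47 thousand.
Numerator = 88.07 + 12.75 + 29.19 = 130.01 thousand.
Denominator = 1,400.47 + 12.75 = 1,413.22 thousand.
Broad rate = 130.01 / 1,413.22 = 9.20%.
Headline unemployment rate = 88.07 / 1,400.47 = 6.29%.

Broad underutilization rate ≈ 9.20%; headline unemployment rate ≈ 6.29%.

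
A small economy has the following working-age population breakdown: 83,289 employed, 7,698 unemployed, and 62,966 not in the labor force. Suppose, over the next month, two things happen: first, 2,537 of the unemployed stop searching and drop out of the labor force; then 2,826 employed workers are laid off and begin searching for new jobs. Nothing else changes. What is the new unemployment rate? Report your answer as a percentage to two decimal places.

Initially, labor force = 83,289 + 7,698 = 90,987, so u = 7,698/90,987 = 8.46%.
After the first change, unemployed and labor force both fall by 2,537 → E = 83,289, U = 5,161, labor force = 88,450.
After the second change, employed falls and unemployed rises by 2,826; labor force unchanged → E = 80,463, U = 7,987, labor force = 88,450.
New unemployment rate = 7,987 / 88,450 = 9.03%.

New unemployment rate ≈ 9.03%.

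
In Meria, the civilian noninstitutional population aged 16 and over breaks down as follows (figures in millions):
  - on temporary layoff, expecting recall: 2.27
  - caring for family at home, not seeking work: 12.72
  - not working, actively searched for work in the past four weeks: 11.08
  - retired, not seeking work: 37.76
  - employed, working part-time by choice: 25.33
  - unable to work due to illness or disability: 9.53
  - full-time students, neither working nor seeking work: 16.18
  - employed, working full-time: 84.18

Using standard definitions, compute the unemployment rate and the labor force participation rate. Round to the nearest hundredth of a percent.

Unemployment rate ≈ 10.87%; labor force participation rate ≈ 61.72%.

Employed = 25.33 + 84.18 = 109.51 million.
Unemployed = 2.27 + 11.08 = 13.35 million (jobless and actively searching, or on temporary layoff).
Labor force = 109.51 + 13.35 = 122.86 million.
Not in labor force = 12.72 + 37.76 + 9.53 + 16.18 = 76.19 million (those not working and not actively searching are outside the labor force).
Civilian working-age population = 122.86 + 76.19 = 199.05 million.
Unemployment rate = 13.35 / 122.86 = 10.87%.
Labor force participation rate = 122.86 / 199.05 = 61.72%.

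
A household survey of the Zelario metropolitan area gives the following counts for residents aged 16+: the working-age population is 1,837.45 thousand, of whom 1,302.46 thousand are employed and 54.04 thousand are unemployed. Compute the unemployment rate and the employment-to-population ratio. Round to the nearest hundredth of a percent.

Unemployment rate ≈ 3.98%; employment-population ratio ≈ 70.88%.

Labor force = employed + unemployed = 1,302.46 + 54.04 = 1,356.50 thousand.
Unemployment rate = 54.04 / 1,356.50 = 3.98%.
Employment-population ratio = 1,302.46 / 1,837.45 = 70.88%.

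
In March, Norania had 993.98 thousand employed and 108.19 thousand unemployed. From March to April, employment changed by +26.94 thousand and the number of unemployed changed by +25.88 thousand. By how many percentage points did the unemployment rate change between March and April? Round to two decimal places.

The unemployment rate changed by +1.79 percentage points.

March: labor force = 993.98 + 108.19 = 1,102.17; u = 108.19/1,102.17 = 9.82%.
April: labor force = 1,020.92 + 134.07 = 1,154.99; u = 134.07/1,154.99 = 11.61%.
Change = 11.61% − 9.82% = +1.79 pp.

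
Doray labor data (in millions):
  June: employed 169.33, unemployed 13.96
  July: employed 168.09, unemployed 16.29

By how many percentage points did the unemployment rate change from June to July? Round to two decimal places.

The unemployment rate changed by +1.22 percentage points.

June: labor force = 169.33 + 13.96 = 183.29; u = 13.96/183.29 = 7.62%.
July: labor force = 168.09 + 16.29 = 184.38; u = 16.29/184.38 = 8.84%.
Change = 8.84% − 7.62% = +1.22 pp.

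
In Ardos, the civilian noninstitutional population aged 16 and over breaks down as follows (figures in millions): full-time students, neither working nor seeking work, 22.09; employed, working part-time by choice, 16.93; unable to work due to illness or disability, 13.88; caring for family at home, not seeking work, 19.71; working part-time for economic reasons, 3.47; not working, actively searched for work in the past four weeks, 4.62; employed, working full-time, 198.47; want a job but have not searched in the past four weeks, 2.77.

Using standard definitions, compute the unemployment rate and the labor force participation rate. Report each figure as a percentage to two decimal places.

Employed = 16.93 + 3.47 + 198.47 = 218.87 million (anyone who worked, including part-time for economic reasons, counts as employed).
Unemployed = 4.62 million.
Labor force = 218.87 + 4.62 = 223.49 million.
Not in labor force = 22.09 + 13.88 + 19.71 + 2.77 = 58.45 million (those not working and not actively searching are outside the labor force — including those who want a job but have given up searching).
Civilian working-age population = 223.49 + 58.45 = 281.94 million.
Unemployment rate = 4.62 / 223.49 = 2.07%.
Labor force participation rate = 223.49 / 281.94 = 79.27%.

Unemployment rate ≈ 2.07%; labor force participation rate ≈ 79.27%.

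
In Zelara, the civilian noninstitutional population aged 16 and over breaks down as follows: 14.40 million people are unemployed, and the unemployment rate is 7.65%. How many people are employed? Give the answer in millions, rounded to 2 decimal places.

About 173.84 million are employed.

Labor force = U / u = 14.40 / 0.0765 ≈ 188.24 million.
Employed = labor force − unemployed = 188.24 − 14.40 = 173.84 million.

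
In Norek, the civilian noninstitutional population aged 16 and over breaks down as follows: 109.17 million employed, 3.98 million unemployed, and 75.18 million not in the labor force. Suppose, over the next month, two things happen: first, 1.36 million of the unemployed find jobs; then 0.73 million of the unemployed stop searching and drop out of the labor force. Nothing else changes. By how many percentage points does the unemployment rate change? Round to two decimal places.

The unemployment rate changes by −1.84 percentage points.

Initially, labor force = 109.17 + 3.98 = 113.15 million, so u = 3.98/113.15 = 3.52%.
After the first change, unemployed falls and employed rises by 1.36; labor force unchanged → E = 110.53, U = 2.62, labor force = 113.15 million.
After the second change, unemployed and labor force both fall by 0.73 → E = 110.53, U = 1.89, labor force = 112.42 million.
New unemployment rate = 1.89 / 112.42 = 1.68%.
Change = 1.68% − 3.52% = −1.84 percentage points.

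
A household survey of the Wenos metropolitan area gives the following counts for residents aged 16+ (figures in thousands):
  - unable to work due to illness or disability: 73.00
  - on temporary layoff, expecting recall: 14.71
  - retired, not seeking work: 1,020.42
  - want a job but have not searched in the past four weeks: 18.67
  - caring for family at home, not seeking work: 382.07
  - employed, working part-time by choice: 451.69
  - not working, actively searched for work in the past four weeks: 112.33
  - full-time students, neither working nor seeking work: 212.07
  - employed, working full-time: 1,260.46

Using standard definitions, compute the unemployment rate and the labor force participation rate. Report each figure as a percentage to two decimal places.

Employed = 451.69 + 1,260.46 = 1,712.15 thousand.
Unemployed = 14.71 + 112.33 = 127.04 thousand (jobless and actively searching, or on temporary layoff).
Labor force = 1,712.15 + 127.04 = 1,839.19 thousand.
Not in labor force = 73.00 + 1,020.42 + 18.67 + 382.07 + 212.07 = 1,706.23 thousand (those not working and not actively searching are outside the labor force — including those who want a job but have given up searching).
Civilian working-age population = 1,839.19 + 1,706.23 = 3,545.42 thousand.
Unemployment rate = 127.04 / 1,839.19 = 6.91%.
Labor force participation rate = 1,839.19 / 3,545.42 = 51.88%.

Unemployment rate ≈ 6.91%; labor force participation rate ≈ 51.88%.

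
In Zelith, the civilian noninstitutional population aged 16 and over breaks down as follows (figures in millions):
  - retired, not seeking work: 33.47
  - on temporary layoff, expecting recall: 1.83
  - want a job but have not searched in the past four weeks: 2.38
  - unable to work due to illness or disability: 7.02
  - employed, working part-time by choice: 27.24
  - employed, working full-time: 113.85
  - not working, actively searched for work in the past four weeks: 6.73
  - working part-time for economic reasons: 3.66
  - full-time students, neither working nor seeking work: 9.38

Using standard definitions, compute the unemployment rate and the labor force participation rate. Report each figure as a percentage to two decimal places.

Employed = 27.24 + 113.85 + 3.66 = 144.75 million (anyone who worked, including part-time for economic reasons, counts as employed).
Unemployed = 1.83 + 6.73 = 8.56 million (jobless and actively searching, or on temporary layoff).
Labor force = 144.75 + 8.56 = 153.31 million.
Not in labor force = 33.47 + 2.38 + 7.02 + 9.38 = 52.25 million (those not working and not actively searching are outside the labor force — including those who want a job but have given up searching).
Civilian working-age population = 153.31 + 52.25 = 205.56 million.
Unemployment rate = 8.56 / 153.31 = 5.58%.
Labor force participation rate = 153.31 / 205.56 = 74.58%.

Unemployment rate ≈ 5.58%; labor force participation rate ≈ 74.58%.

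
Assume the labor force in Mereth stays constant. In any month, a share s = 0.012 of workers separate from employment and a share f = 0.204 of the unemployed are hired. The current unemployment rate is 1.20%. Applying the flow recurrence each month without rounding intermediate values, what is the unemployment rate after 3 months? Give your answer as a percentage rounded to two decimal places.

With a fixed labor force, u_{t+1} = u_t + s·(1−u_t) − f·u_t = u_t·(1−s−f) + s.
Here 1−s−f = 0.784 and s = 0.012.
u_1 = 0.012000 × 0.784 + 0.012 = 0.021408.
u_2 = 0.021408 × 0.784 + 0.012 = 0.028784.
u_3 = 0.028784 × 0.784 + 0.012 = 0.034567.

Unemployment rate after three months ≈ 3.46%.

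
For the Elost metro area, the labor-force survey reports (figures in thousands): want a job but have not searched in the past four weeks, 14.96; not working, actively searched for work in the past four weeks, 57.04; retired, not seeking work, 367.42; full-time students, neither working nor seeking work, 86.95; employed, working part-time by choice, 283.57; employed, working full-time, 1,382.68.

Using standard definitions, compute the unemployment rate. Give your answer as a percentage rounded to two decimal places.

Unemployment rate ≈ 3.31%.

Employed = 283.57 + 1,382.68 = 1,666.25 thousand.
Unemployed = 57.04 thousand.
Labor force = 1,666.25 + 57.04 = 1,723.29 thousand.
Unemployment rate = 57.04 / 1,723.29 = 3.31%.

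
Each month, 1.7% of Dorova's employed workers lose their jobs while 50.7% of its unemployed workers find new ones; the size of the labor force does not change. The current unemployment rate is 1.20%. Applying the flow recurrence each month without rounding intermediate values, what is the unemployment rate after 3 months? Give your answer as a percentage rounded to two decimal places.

Unemployment rate after three months ≈ 3.02%.

With a fixed labor force, u_{t+1} = u_t + s·(1−u_t) − f·u_t = u_t·(1−s−f) + s.
Here 1−s−f = 0.476 and s = 0.017.
u_1 = 0.012000 × 0.476 + 0.017 = 0.022712.
u_2 = 0.022712 × 0.476 + 0.017 = 0.027811.
u_3 = 0.027811 × 0.476 + 0.017 = 0.030238.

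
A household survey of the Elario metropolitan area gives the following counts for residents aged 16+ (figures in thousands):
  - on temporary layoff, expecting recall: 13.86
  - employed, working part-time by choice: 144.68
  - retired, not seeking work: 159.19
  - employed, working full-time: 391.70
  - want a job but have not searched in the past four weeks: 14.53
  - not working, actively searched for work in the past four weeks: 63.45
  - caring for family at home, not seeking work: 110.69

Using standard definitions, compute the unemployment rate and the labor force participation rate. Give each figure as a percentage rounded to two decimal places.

Employed = 144.68 + 391.70 = 536.38 thousand.
Unemployed = 13.86 + 63.45 = 77.31 thousand (jobless and actively searching, or on temporary layoff).
Labor force = 536.38 + 77.31 = 613.69 thousand.
Not in labor force = 159.19 + 14.53 + 110.69 = 284.41 thousand (those not working and not actively searching are outside the labor force — including those who want a job but have given up searching).
Civilian working-age population = 613.69 + 284.41 = 898.10 thousand.
Unemployment rate = 77.31 / 613.69 = 12.60%.
Labor force participation rate = 613.69 / 898.10 = 68.33%.

Unemployment rate ≈ 12.60%; labor force participation rate ≈ 68.33%.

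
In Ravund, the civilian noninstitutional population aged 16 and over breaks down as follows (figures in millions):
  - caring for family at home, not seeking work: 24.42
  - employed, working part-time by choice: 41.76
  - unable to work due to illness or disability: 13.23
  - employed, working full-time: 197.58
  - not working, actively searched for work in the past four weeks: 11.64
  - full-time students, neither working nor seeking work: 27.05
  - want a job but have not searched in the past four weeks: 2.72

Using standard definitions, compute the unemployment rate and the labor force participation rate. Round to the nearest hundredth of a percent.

Unemployment rate ≈ 4.64%; labor force participation rate ≈ 78.83%.

Employed = 41.76 + 197.58 = 239.34 million.
Unemployed = 11.64 million.
Labor force = 239.34 + 11.64 = 250.98 million.
Not in labor force = 24.42 + 13.23 + 27.05 + 2.72 = 67.42 million (those not working and not actively searching are outside the labor force — including those who want a job but have given up searching).
Civilian working-age population = 250.98 + 67.42 = 318.40 million.
Unemployment rate = 11.64 / 250.98 = 4.64%.
Labor force participation rate = 250.98 / 318.40 = 78.83%.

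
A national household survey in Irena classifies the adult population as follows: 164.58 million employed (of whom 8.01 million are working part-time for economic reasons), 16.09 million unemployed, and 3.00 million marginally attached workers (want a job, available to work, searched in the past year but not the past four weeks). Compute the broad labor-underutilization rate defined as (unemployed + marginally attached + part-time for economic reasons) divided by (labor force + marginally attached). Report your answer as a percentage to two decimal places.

Broad underutilization rate ≈ 14.75%.

Labor force = 164.58 + 16.09 = 180.67 million.
Numerator = 16.09 + 3.00 + 8.01 = 27.10 million.
Denominator = 180.67 + 3.00 = 183.67 million.
Broad rate = 27.10 / 183.67 = 14.75%.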